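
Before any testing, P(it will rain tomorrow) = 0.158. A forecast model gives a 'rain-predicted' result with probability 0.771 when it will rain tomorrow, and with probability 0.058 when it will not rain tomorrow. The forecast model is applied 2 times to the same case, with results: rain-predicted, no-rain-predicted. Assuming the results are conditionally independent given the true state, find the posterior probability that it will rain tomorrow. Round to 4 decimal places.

Let H be the event that it will rain tomorrow; start with P(H) = 0.158. P('rain-predicted'|H) = 0.771, P('rain-predicted'|¬H) = 0.058.
Update on result 1 ('rain-predicted'): P(H) ← 0.771·0.1580 / (0.771·0.1580 + 0.058·0.8420) = 0.12182/0.17065 = 0.7138.
Update on result 2 ('no-rain-predicted'): P(H) ← 0.229·0.7138 / (0.229·0.7138 + 0.942·0.2862) = 0.16347/0.43304 = 0.3775.

Posterior P(H) ≈ 0.3775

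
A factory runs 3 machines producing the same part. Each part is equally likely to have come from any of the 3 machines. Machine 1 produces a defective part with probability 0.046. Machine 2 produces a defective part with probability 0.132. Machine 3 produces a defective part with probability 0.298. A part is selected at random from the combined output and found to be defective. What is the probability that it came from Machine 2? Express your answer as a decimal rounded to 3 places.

Tabulate prior·likelihood by source: [1] prior 0.333333, lik 0.046, product 0.01533; [2] prior 0.333333, lik 0.132, product 0.04400; [3] prior 0.333333, lik 0.298, product 0.09933.
Normalizing constant = 0.15867; the posterior for Machine 2 is its product over the sum, 0.04400/0.15867 = 0.277.

Posterior probability ≈ 0.277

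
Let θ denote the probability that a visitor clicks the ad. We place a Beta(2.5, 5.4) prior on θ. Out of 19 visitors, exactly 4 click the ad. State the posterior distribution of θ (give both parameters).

Posterior: Beta(6.5, 20.4)

The binomial likelihood is conjugate to the Beta prior: with 4 successes and 15 failures, the posterior is Beta(2.5+4, 5.4+15) = Beta(6.5, 20.4).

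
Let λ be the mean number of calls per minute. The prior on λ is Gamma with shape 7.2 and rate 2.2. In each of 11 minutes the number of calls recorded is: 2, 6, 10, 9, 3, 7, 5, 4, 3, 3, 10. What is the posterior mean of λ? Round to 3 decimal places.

Posterior mean ≈ 5.242

The Poisson likelihood adds the total count to the shape and the number of exposure periods to the rate. Here ∑xᵢ = 62 and n = 11, so shape 7.2→69.2 and rate 2.2→13.2.
E[λ | data] = 69.2/13.2 = 5.242.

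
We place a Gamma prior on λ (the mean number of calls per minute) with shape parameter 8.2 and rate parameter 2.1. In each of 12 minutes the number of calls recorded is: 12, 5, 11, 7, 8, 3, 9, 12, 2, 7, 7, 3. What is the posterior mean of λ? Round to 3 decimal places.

Posterior mean ≈ 6.681

Total count ∑xᵢ = 86 over n = 12 minutes.
Gamma is conjugate to the Poisson likelihood: posterior is Gamma(shape = 8.2+86 = 94.2, rate = 2.1+12 = 14.1).
E[λ | data] = 94.2/14.1 = 6.681.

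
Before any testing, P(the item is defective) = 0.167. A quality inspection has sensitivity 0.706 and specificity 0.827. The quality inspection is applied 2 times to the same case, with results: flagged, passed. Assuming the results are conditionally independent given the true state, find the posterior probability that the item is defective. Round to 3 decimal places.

Posterior P(H) ≈ 0.225

Let H be the event that the item is defective; start with P(H) = 0.167. P('flagged'|H) = 0.706, P('flagged'|¬H) = 0.173.
Update on result 1 ('flagged'): P(H) ← 0.706·0.1670 / (0.706·0.1670 + 0.173·0.8330) = 0.11790/0.26201 = 0.4500.
Update on result 2 ('passed'): P(H) ← 0.294·0.4500 / (0.294·0.4500 + 0.827·0.5500) = 0.13230/0.58716 = 0.2253.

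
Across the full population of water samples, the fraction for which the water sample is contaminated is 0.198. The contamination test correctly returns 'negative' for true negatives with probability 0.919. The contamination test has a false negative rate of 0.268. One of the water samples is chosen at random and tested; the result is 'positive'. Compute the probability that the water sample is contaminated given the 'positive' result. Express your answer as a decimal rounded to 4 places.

P(H | E) ≈ 0.6905

Write H for 'the water sample is contaminated'. Prior odds H:¬H = 0.198/0.802 = 0.24688. For the 'positive' outcome, the likelihood ratio is 0.732/0.081 = 9.0370.
Posterior odds = 0.24688 × 9.0370 = 2.2311, so P(H|E) = 2.2311/(1+2.2311) = 0.6905.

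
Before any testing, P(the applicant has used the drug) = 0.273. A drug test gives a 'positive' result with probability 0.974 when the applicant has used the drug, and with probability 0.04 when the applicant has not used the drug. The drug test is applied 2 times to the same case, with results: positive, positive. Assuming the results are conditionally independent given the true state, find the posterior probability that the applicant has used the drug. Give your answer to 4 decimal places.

With H the event that the applicant has used the drug, the joint likelihood of the observed sequence is P(data|H) = 0.974·0.974 = 0.94868 and P(data|¬H) = 0.04·0.04 = 0.0016000.
Bayes: P(H|data) = 0.273·0.94868 / (0.273·0.94868 + 0.727·0.0016000) = 0.25899/0.26015 = 0.9955.

Posterior P(H) ≈ 0.9955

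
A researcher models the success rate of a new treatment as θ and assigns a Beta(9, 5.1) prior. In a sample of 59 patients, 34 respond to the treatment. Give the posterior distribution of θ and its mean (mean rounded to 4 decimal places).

Posterior: Beta(43, 30.1); mean ≈ 0.5882

Observing 34 successes and 25 failures updates Beta(9, 5.1) by adding the success and failure counts to the two shape parameters: α = 9+34 = 43, β = 5.1+25 = 30.1.
E[θ | data] = 43/(43+30.1) = 0.5882.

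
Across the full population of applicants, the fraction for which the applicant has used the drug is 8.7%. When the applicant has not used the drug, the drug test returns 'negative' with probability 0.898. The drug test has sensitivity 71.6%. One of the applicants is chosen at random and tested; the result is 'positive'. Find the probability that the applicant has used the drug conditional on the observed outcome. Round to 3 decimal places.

P(H | E) ≈ 0.401

Write H for 'the applicant has used the drug'. Prior odds H:¬H = 0.087/0.913 = 0.095290. For the 'positive' outcome, the likelihood ratio is 0.716/0.102 = 7.0196.
Posterior odds = 0.095290 × 7.0196 = 0.66890, so P(H|E) = 0.66890/(1+0.66890) = 0.401.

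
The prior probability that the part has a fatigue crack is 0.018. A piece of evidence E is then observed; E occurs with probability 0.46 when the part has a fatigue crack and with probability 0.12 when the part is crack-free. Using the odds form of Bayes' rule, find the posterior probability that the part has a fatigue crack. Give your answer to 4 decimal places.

Posterior probability ≈ 0.0657

Prior odds = 0.018/(1−0.018) = 0.018330.
Likelihood ratio for E = 0.46/0.12 = 3.8333.
Posterior odds = prior odds × LR = 0.070265.
Posterior probability = odds/(1+odds) = 0.070265/1.0703 = 0.0657.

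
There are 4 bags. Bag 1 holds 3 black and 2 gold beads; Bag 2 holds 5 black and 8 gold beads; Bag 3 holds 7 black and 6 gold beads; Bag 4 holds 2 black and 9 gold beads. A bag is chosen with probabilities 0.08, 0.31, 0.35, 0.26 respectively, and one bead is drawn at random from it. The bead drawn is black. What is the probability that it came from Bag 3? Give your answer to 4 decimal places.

P(black|Bag 1) = 0.6; P(black|Bag 2) = 0.3846; P(black|Bag 3) = 0.5385; P(black|Bag 4) = 0.1818.
Prior × likelihood for each source: 0.08·0.6=0.04800, 0.31·0.3846=0.1192, 0.35·0.5385=0.1885, 0.26·0.1818=0.04727. Summing gives P(black) = 0.40297.
P(Bag 3 | black) = 0.1885 / 0.40297 = 0.4677.

Posterior probability ≈ 0.4677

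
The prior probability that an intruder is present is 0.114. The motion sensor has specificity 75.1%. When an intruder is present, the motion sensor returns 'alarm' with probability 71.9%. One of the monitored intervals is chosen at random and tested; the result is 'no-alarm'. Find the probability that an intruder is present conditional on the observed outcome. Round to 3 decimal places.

Write H for 'an intruder is present'. Prior odds H:¬H = 0.114/0.886 = 0.12867. For the 'no-alarm' outcome, the likelihood ratio is 0.281/0.751 = 0.37417.
Posterior odds = 0.12867 × 0.37417 = 0.048143, so P(H|E) = 0.048143/(1+0.048143) = 0.046.

P(H | E) ≈ 0.046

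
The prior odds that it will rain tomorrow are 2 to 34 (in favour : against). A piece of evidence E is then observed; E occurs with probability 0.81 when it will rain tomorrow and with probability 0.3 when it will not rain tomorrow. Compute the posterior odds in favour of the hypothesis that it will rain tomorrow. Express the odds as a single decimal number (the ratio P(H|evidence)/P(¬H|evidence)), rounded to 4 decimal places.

Prior odds = 2/34 = 0.058824. In log-odds, ln(0.058824) = -2.8332.
Add log likelihood ratio: ln(2.7000) = 0.99325.
Posterior log-odds = -1.8400, so posterior odds = exp(-1.8400) = 0.15882.

Posterior odds ≈ 0.1588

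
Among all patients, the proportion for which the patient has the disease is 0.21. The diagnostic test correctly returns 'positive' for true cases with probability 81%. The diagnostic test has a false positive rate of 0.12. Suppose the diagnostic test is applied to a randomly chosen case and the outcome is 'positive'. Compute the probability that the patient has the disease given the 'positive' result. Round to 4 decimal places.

Write H for 'the patient has the disease'. Prior odds H:¬H = 0.21/0.79 = 0.26582. For the 'positive' outcome, the likelihood ratio is 0.81/0.12 = 6.7500.
Posterior odds = 0.26582 × 6.7500 = 1.7943, so P(H|E) = 1.7943/(1+1.7943) = 0.6421.

P(H | E) ≈ 0.6421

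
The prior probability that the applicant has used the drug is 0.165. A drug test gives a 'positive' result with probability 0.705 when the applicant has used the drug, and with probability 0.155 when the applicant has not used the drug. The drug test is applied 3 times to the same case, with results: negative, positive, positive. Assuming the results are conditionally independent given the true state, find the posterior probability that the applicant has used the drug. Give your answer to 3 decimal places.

Posterior P(H) ≈ 0.588

Let H be the event that the applicant has used the drug; start with P(H) = 0.165. P('positive'|H) = 0.705, P('positive'|¬H) = 0.155.
Update on result 1 ('negative'): P(H) ← 0.295·0.1650 / (0.295·0.1650 + 0.845·0.8350) = 0.048675/0.75425 = 0.0645.
Update on result 2 ('positive'): P(H) ← 0.705·0.0645 / (0.705·0.0645 + 0.155·0.9355) = 0.045497/0.19049 = 0.2388.
Update on result 3 ('positive'): P(H) ← 0.705·0.2388 / (0.705·0.2388 + 0.155·0.7612) = 0.16838/0.28636 = 0.5880.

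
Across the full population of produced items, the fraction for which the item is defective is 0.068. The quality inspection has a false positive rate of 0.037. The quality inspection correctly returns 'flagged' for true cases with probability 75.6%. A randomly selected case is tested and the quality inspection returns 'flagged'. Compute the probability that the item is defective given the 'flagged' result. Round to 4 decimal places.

P(H | E) ≈ 0.5985

Write H for 'the item is defective'. Prior odds H:¬H = 0.068/0.932 = 0.072961. For the 'flagged' outcome, the likelihood ratio is 0.756/0.037 = 20.432.
Posterior odds = 0.072961 × 20.432 = 1.4908, so P(H|E) = 1.4908/(1+1.4908) = 0.5985.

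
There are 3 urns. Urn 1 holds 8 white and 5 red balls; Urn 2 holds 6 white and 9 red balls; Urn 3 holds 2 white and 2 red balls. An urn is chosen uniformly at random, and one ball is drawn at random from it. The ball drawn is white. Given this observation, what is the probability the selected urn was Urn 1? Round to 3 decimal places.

P(white|Urn 1) = 0.6154; P(white|Urn 2) = 0.4; P(white|Urn 3) = 0.5.
Prior × likelihood for each source: 0.333333·0.6154=0.2051, 0.333333·0.4=0.1333, 0.333333·0.5=0.1667. Summing gives P(white) = 0.50513.
P(Urn 1 | white) = 0.2051 / 0.50513 = 0.406.

Posterior probability ≈ 0.406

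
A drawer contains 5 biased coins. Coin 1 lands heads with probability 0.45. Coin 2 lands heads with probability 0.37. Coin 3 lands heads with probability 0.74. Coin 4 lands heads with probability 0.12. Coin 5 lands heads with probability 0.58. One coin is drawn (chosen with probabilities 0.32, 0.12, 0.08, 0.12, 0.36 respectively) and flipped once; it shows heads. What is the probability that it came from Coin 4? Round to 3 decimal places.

Posterior probability ≈ 0.031

Tabulate prior·likelihood by source: [1] prior 0.32, lik 0.45, product 0.1440; [2] prior 0.12, lik 0.37, product 0.04440; [3] prior 0.08, lik 0.74, product 0.05920; [4] prior 0.12, lik 0.12, product 0.01440; [5] prior 0.36, lik 0.58, product 0.2088.
Normalizing constant = 0.47080; the posterior for Coin 4 is its product over the sum, 0.01440/0.47080 = 0.031.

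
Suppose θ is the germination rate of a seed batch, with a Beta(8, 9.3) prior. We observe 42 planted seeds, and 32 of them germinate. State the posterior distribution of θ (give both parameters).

Posterior: Beta(40, 19.3)

The binomial likelihood is conjugate to the Beta prior: with 32 successes and 10 failures, the posterior is Beta(8+32, 9.3+10) = Beta(40, 19.3).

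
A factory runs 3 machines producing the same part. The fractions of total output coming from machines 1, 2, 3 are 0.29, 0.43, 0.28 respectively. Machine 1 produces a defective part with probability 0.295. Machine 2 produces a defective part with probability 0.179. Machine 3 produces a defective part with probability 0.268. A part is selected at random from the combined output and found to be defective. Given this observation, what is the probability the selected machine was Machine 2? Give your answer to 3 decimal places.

Posterior probability ≈ 0.324

Tabulate prior·likelihood by source: [1] prior 0.29, lik 0.295, product 0.08555; [2] prior 0.43, lik 0.179, product 0.07697; [3] prior 0.28, lik 0.268, product 0.07504.
Normalizing constant = 0.23756; the posterior for Machine 2 is its product over the sum, 0.07697/0.23756 = 0.324.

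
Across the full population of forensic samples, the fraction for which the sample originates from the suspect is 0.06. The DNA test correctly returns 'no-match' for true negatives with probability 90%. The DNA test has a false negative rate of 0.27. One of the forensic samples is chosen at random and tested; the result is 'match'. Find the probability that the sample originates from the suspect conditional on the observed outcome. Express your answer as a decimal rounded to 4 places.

Let H be the event that the sample originates from the suspect. P(H) = 0.06, so P(¬H) = 0.94. With E the 'match' result, P(E|H) = 0.73 and P(E|¬H) = 0.1.
P(E) = 0.73·0.06 + 0.1·0.94 = 0.043800 + 0.094000 = 0.13780.
By Bayes' theorem, P(H|E) = 0.043800 / 0.13780 = 0.3179.

P(H | E) ≈ 0.3179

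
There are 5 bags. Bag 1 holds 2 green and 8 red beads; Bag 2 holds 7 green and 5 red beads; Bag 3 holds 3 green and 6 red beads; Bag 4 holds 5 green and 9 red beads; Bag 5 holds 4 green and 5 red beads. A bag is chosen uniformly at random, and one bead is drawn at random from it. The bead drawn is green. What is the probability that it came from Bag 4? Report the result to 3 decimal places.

Posterior probability ≈ 0.186

P(green|Bag 1) = 0.2; P(green|Bag 2) = 0.5833; P(green|Bag 3) = 0.3333; P(green|Bag 4) = 0.3571; P(green|Bag 5) = 0.4444.
Prior × likelihood for each source: 0.2·0.2=0.04000, 0.2·0.5833=0.1167, 0.2·0.3333=0.06667, 0.2·0.3571=0.07143, 0.2·0.4444=0.08889. Summing gives P(green) = 0.38365.
P(Bag 4 | green) = 0.07143 / 0.38365 = 0.186.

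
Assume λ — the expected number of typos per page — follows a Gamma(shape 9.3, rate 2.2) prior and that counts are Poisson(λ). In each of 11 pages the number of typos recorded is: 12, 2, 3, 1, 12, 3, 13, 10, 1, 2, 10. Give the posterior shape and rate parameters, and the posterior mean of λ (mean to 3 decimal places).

The Poisson likelihood adds the total count to the shape and the number of exposure periods to the rate. Here ∑xᵢ = 69 and n = 11, so shape 9.3→78.3 and rate 2.2→13.2.
Posterior mean = shape/rate = 78.3/13.2 = 5.932.

Posterior: Gamma(shape=78.3, rate=13.2); mean ≈ 5.932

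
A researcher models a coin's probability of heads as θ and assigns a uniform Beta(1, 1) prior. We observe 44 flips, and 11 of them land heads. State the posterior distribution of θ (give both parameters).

The binomial likelihood is conjugate to the Beta prior: with 11 successes and 33 failures, the posterior is Beta(1+11, 1+33) = Beta(12, 34).

Posterior: Beta(12, 34)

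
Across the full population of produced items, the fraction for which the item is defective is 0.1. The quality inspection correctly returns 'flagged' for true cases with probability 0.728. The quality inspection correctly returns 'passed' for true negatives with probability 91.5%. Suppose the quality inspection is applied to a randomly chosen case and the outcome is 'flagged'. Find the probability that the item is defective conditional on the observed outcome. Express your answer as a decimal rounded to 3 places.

P(H | E) ≈ 0.488

Let H be the event that the item is defective. P(H) = 0.1, so P(¬H) = 0.9. With E the 'flagged' result, P(E|H) = 0.728 and P(E|¬H) = 0.085.
P(E) = 0.728·0.1 + 0.085·0.9 = 0.072800 + 0.076500 = 0.14930.
By Bayes' theorem, P(H|E) = 0.072800 / 0.14930 = 0.488.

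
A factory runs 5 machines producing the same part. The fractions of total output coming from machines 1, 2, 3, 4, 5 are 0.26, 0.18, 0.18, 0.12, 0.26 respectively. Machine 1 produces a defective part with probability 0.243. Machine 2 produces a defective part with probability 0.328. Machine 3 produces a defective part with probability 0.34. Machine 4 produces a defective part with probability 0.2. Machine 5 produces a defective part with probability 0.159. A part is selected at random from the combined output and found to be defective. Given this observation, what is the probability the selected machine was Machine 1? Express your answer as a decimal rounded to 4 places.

P(defective|M1) = 0.243; P(defective|M2) = 0.328; P(defective|M3) = 0.34; P(defective|M4) = 0.2; P(defective|M5) = 0.159.
Prior × likelihood for each source: 0.26·0.243=0.06318, 0.18·0.328=0.05904, 0.18·0.34=0.06120, 0.12·0.2=0.02400, 0.26·0.159=0.04134. Summing gives P(defective) = 0.24876.
P(Machine 1 | defective) = 0.06318 / 0.24876 = 0.2540.

Posterior probability ≈ 0.2540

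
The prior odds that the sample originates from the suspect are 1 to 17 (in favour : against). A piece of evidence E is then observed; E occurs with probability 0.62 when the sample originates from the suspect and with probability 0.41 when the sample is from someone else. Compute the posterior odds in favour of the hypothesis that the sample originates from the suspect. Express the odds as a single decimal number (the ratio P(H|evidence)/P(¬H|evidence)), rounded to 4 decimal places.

Posterior odds ≈ 0.0890

Prior odds = 1/17 = 0.058824. In log-odds, ln(0.058824) = -2.8332.
Add log likelihood ratio: ln(1.5122) = 0.41356.
Posterior log-odds = -2.4197, so posterior odds = exp(-2.4197) = 0.088953.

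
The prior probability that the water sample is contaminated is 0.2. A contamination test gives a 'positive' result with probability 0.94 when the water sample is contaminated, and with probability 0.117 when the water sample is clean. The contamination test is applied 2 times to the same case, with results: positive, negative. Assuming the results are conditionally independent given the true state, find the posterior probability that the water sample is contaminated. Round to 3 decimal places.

Posterior P(H) ≈ 0.120

With H the event that the water sample is contaminated, the joint likelihood of the observed sequence is P(data|H) = 0.94·0.06 = 0.056400 and P(data|¬H) = 0.117·0.883 = 0.10331.
Bayes: P(H|data) = 0.2·0.056400 / (0.2·0.056400 + 0.8·0.10331) = 0.011280/0.093929 = 0.1201.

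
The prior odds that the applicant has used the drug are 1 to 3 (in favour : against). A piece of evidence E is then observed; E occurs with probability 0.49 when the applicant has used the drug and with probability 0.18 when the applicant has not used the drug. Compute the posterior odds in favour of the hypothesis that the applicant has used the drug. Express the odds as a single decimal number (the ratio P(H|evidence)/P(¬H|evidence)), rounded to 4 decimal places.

Posterior odds ≈ 0.9074

Prior odds = 1/3 = 0.33333.
Likelihood ratio for E = 0.49/0.18 = 2.7222.
Posterior odds = prior odds × LR = 0.90741.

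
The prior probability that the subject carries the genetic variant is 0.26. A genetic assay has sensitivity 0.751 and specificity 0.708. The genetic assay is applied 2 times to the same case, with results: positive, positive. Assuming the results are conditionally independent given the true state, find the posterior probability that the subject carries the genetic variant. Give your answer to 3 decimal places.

With H the event that the subject carries the genetic variant, the joint likelihood of the observed sequence is P(data|H) = 0.751·0.751 = 0.56400 and P(data|¬H) = 0.292·0.292 = 0.085264.
Bayes: P(H|data) = 0.26·0.56400 / (0.26·0.56400 + 0.74·0.085264) = 0.14664/0.20974 = 0.6992.

Posterior P(H) ≈ 0.699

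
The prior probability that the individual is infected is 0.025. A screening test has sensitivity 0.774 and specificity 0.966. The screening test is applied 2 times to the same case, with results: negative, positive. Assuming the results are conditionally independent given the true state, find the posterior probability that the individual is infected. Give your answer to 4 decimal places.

Posterior P(H) ≈ 0.1202

Let H be the event that the individual is infected; start with P(H) = 0.025. P('positive'|H) = 0.774, P('positive'|¬H) = 0.034.
Update on result 1 ('negative'): P(H) ← 0.226·0.0250 / (0.226·0.0250 + 0.966·0.9750) = 0.0056500/0.94750 = 0.0060.
Update on result 2 ('positive'): P(H) ← 0.774·0.0060 / (0.774·0.0060 + 0.034·0.9940) = 0.0046154/0.038413 = 0.1202.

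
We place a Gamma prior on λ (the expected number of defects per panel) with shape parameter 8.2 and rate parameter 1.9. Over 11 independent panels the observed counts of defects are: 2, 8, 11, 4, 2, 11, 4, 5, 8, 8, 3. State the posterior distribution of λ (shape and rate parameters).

The Poisson likelihood adds the total count to the shape and the number of exposure periods to the rate. Here ∑xᵢ = 66 and n = 11, so shape 8.2→74.2 and rate 1.9→12.9.

Posterior: Gamma(shape=74.2, rate=12.9)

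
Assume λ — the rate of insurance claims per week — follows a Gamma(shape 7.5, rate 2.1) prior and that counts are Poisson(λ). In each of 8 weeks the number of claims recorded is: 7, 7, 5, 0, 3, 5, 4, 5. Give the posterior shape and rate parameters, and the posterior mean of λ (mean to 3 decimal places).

Posterior: Gamma(shape=43.5, rate=10.1); mean ≈ 4.307

The Poisson likelihood adds the total count to the shape and the number of exposure periods to the rate. Here ∑xᵢ = 36 and n = 8, so shape 7.5→43.5 and rate 2.1→10.1.
E[λ | data] = 43.5/10.1 = 4.307.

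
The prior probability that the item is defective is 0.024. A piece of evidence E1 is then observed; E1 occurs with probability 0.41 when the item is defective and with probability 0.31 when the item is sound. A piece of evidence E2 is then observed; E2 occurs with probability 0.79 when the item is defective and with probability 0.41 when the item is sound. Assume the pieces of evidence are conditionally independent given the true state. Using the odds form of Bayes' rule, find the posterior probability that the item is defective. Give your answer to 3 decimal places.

Posterior probability ≈ 0.059

Prior odds = 0.024/(1−0.024) = 0.024590. In log-odds, ln(0.024590) = -3.7054.
Add log likelihood ratios: ln(1.3226) + ln(1.9268) = 0.93546.
Posterior log-odds = -2.7699, so posterior odds = exp(-2.7699) = 0.062665. Converting, P(H|E) = 0.062665/1.0627 = 0.059.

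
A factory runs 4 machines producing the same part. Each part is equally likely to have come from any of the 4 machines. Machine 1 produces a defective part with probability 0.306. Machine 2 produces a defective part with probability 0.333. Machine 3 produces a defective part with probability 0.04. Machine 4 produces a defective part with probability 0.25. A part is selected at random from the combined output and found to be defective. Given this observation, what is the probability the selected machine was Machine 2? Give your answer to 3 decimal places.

Posterior probability ≈ 0.358

P(defective|M1) = 0.306; P(defective|M2) = 0.333; P(defective|M3) = 0.04; P(defective|M4) = 0.25.
Prior × likelihood for each source: 0.25·0.306=0.07650, 0.25·0.333=0.08325, 0.25·0.04=0.01000, 0.25·0.25=0.06250. Summing gives P(defective) = 0.23225.
P(Machine 2 | defective) = 0.08325 / 0.23225 = 0.358.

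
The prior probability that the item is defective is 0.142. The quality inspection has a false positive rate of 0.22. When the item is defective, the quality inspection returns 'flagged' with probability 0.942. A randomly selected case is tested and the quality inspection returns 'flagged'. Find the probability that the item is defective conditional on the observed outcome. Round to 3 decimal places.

Let H be the event that the item is defective. P(H) = 0.142, so P(¬H) = 0.858. With E the 'flagged' result, P(E|H) = 0.942 and P(E|¬H) = 0.22.
P(E) = 0.942·0.142 + 0.22·0.858 = 0.13376 + 0.18876 = 0.32252.
By Bayes' theorem, P(H|E) = 0.13376 / 0.32252 = 0.415.

P(H | E) ≈ 0.415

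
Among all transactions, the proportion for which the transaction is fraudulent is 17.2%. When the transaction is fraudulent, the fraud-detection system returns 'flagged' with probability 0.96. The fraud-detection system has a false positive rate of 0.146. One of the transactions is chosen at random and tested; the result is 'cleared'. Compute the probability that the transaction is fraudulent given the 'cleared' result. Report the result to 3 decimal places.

Write H for 'the transaction is fraudulent'. Prior odds H:¬H = 0.172/0.828 = 0.20773. For the 'cleared' outcome, the likelihood ratio is 0.04/0.854 = 0.046838.
Posterior odds = 0.20773 × 0.046838 = 0.0097297, so P(H|E) = 0.0097297/(1+0.0097297) = 0.010.

P(H | E) ≈ 0.010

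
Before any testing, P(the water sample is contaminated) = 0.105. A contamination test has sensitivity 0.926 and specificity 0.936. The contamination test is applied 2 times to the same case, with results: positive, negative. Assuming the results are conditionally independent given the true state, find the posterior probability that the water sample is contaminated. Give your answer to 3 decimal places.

Posterior P(H) ≈ 0.118

Let H be the event that the water sample is contaminated; start with P(H) = 0.105. P('positive'|H) = 0.926, P('positive'|¬H) = 0.064.
Update on result 1 ('positive'): P(H) ← 0.926·0.1050 / (0.926·0.1050 + 0.064·0.8950) = 0.097230/0.15451 = 0.6293.
Update on result 2 ('negative'): P(H) ← 0.074·0.6293 / (0.074·0.6293 + 0.936·0.3707) = 0.046567/0.39356 = 0.1183.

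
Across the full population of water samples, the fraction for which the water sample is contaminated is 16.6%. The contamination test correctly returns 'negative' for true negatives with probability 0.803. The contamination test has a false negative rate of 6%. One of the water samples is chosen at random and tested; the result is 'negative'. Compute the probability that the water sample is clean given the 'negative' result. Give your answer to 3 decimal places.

P(¬H | E) ≈ 0.985

Write H for 'the water sample is contaminated'. Prior odds H:¬H = 0.166/0.834 = 0.19904. For the 'negative' outcome, the likelihood ratio is 0.06/0.803 = 0.074720.
Posterior odds = 0.19904 × 0.074720 = 0.014872, so P(H|E) = 0.014872/(1+0.014872) = 0.015. Then P(¬H|E) = 1 − 0.015 = 0.985.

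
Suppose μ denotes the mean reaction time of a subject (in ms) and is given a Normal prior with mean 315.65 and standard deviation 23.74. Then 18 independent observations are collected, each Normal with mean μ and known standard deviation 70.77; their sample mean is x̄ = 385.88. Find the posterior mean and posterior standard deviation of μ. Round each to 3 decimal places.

Posterior mean ≈ 362.667; posterior SD ≈ 13.648

Prior precision 1/τ₀² = 1/23.74² = 0.00177435; data precision n/σ² = 18/70.77² = 0.00359397.
Posterior precision = 0.00177435 + 0.00359397 = 0.00536831, giving posterior SD = 1/√0.00536831 = 13.648.
Posterior mean = (0.00177435·315.65 + 0.00359397·385.88) / 0.00536831 = 362.667.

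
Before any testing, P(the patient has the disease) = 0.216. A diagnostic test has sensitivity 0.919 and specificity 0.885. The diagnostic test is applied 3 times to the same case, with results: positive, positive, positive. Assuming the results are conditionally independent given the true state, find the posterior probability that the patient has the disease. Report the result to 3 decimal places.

Posterior P(H) ≈ 0.993

Let H be the event that the patient has the disease; start with P(H) = 0.216. P('positive'|H) = 0.919, P('positive'|¬H) = 0.115.
Update on result 1 ('positive'): P(H) ← 0.919·0.2160 / (0.919·0.2160 + 0.115·0.7840) = 0.19850/0.28866 = 0.6877.
Update on result 2 ('positive'): P(H) ← 0.919·0.6877 / (0.919·0.6877 + 0.115·0.3123) = 0.63196/0.66788 = 0.9462.
Update on result 3 ('positive'): P(H) ← 0.919·0.9462 / (0.919·0.9462 + 0.115·0.0538) = 0.86958/0.87576 = 0.9929.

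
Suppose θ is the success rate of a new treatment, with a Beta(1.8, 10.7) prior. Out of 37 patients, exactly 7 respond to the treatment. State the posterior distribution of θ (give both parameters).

Posterior: Beta(8.8, 40.7)

The binomial likelihood is conjugate to the Beta prior: with 7 successes and 30 failures, the posterior is Beta(1.8+7, 10.7+30) = Beta(8.8, 40.7).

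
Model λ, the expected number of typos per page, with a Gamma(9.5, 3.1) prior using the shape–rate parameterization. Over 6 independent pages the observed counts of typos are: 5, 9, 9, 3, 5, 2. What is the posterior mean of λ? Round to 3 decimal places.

Posterior mean ≈ 4.670

The Poisson likelihood adds the total count to the shape and the number of exposure periods to the rate. Here ∑xᵢ = 33 and n = 6, so shape 9.5→42.5 and rate 3.1→9.1.
E[λ | data] = 42.5/9.1 = 4.670.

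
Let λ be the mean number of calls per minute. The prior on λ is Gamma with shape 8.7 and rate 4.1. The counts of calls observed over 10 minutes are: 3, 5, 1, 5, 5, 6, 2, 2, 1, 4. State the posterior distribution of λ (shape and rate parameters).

Posterior: Gamma(shape=42.7, rate=14.1)

The Poisson likelihood adds the total count to the shape and the number of exposure periods to the rate. Here ∑xᵢ = 34 and n = 10, so shape 8.7→42.7 and rate 4.1→14.1.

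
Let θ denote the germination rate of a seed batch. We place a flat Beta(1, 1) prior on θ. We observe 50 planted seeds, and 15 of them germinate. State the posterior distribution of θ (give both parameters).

Posterior: Beta(16, 36)

Observing 15 successes and 35 failures updates Beta(1, 1) by adding the success and failure counts to the two shape parameters: α = 1+15 = 16, β = 1+35 = 36.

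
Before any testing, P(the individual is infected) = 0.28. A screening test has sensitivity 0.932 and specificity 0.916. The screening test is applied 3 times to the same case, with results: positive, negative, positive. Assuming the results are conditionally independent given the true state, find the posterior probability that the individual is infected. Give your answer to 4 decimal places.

Let H be the event that the individual is infected; start with P(H) = 0.28. P('positive'|H) = 0.932, P('positive'|¬H) = 0.084.
Update on result 1 ('positive'): P(H) ← 0.932·0.2800 / (0.932·0.2800 + 0.084·0.7200) = 0.26096/0.32144 = 0.8118.
Update on result 2 ('negative'): P(H) ← 0.068·0.8118 / (0.068·0.8118 + 0.916·0.1882) = 0.055206/0.22755 = 0.2426.
Update on result 3 ('positive'): P(H) ← 0.932·0.2426 / (0.932·0.2426 + 0.084·0.7574) = 0.22611/0.28973 = 0.7804.

Posterior P(H) ≈ 0.7804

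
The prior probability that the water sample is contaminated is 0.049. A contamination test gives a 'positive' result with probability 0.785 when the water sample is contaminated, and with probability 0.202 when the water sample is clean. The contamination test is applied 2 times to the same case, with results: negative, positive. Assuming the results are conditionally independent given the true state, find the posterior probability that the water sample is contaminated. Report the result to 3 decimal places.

Posterior P(H) ≈ 0.051

With H the event that the water sample is contaminated, the joint likelihood of the observed sequence is P(data|H) = 0.215·0.785 = 0.16878 and P(data|¬H) = 0.798·0.202 = 0.16120.
Bayes: P(H|data) = 0.049·0.16878 / (0.049·0.16878 + 0.951·0.16120) = 0.0082700/0.16157 = 0.0512.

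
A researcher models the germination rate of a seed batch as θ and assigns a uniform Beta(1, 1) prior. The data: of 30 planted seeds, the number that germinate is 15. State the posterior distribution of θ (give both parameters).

The binomial likelihood is conjugate to the Beta prior: with 15 successes and 15 failures, the posterior is Beta(1+15, 1+15) = Beta(16, 16).

Posterior: Beta(16, 16)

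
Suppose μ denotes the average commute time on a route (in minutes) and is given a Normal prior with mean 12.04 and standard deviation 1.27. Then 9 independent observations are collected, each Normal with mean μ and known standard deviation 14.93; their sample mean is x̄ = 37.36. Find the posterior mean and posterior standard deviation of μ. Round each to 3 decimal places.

With known σ, the Normal prior is conjugate. Weight on the data is w = (n/σ²)/(n/σ² + 1/τ₀²) = 0.0403760/(0.0403760+0.620001) = 0.061141.
Posterior mean = w·x̄ + (1−w)·μ₀ = 0.061141·37.36 + 0.93886·12.04 = 13.588. Posterior variance = 1/(0.0403760+0.620001) = 1.51429, so SD = 1.231.

Posterior mean ≈ 13.588; posterior SD ≈ 1.231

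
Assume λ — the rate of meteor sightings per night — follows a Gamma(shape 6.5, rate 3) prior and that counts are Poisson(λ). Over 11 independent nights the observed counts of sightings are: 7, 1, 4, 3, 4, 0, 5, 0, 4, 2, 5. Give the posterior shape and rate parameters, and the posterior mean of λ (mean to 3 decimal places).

Posterior: Gamma(shape=41.5, rate=14); mean ≈ 2.964

Total count ∑xᵢ = 35 over n = 11 nights.
Gamma is conjugate to the Poisson likelihood: posterior is Gamma(shape = 6.5+35 = 41.5, rate = 3+11 = 14).
Posterior mean = shape/rate = 41.5/14 = 2.964.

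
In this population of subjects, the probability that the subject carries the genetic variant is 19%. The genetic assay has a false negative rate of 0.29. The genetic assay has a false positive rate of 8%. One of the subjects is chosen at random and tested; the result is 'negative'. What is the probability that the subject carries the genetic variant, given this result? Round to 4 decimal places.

P(H | E) ≈ 0.0688

Let H be the event that the subject carries the genetic variant. P(H) = 0.19, so P(¬H) = 0.81. With E the 'negative' result, P(E|H) = 0.29 and P(E|¬H) = 0.92.
P(E) = 0.29·0.19 + 0.92·0.81 = 0.055100 + 0.74520 = 0.80030.
By Bayes' theorem, P(H|E) = 0.055100 / 0.80030 = 0.0688.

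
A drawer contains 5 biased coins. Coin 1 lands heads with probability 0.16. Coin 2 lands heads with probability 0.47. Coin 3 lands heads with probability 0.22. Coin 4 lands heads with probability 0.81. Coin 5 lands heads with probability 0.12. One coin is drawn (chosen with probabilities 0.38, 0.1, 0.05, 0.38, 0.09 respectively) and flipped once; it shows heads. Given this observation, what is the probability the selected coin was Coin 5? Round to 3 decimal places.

Posterior probability ≈ 0.025

P(heads|C1) = 0.16; P(heads|C2) = 0.47; P(heads|C3) = 0.22; P(heads|C4) = 0.81; P(heads|C5) = 0.12.
Prior × likelihood for each source: 0.38·0.16=0.06080, 0.1·0.47=0.04700, 0.05·0.22=0.01100, 0.38·0.81=0.3078, 0.09·0.12=0.01080. Summing gives P(heads) = 0.43740.
P(Coin 5 | heads) = 0.01080 / 0.43740 = 0.025.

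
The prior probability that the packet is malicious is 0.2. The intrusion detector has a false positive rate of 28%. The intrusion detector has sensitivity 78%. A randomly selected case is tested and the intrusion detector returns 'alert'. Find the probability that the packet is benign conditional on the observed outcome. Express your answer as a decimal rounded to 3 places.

P(¬H | E) ≈ 0.589

Let H be the event that the packet is malicious. P(H) = 0.2, so P(¬H) = 0.8. With E the 'alert' result, P(E|H) = 0.78 and P(E|¬H) = 0.28.
P(E) = 0.78·0.2 + 0.28·0.8 = 0.15600 + 0.22400 = 0.38000.
By Bayes' theorem, P(H|E) = 0.15600 / 0.38000 = 0.411. Hence P(¬H|E) = 1 − 0.411 = 0.589.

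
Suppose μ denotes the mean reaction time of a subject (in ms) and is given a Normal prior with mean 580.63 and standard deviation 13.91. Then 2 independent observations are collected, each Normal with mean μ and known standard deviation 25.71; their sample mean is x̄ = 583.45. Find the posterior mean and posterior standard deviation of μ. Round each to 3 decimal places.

Prior precision 1/τ₀² = 1/13.91² = 0.00516828; data precision n/σ² = 2/25.71² = 0.00302570.
Posterior precision = 0.00516828 + 0.00302570 = 0.00819398, giving posterior SD = 1/√0.00819398 = 11.047.
Posterior mean = (0.00516828·580.63 + 0.00302570·583.45) / 0.00819398 = 581.671.

Posterior mean ≈ 581.671; posterior SD ≈ 11.047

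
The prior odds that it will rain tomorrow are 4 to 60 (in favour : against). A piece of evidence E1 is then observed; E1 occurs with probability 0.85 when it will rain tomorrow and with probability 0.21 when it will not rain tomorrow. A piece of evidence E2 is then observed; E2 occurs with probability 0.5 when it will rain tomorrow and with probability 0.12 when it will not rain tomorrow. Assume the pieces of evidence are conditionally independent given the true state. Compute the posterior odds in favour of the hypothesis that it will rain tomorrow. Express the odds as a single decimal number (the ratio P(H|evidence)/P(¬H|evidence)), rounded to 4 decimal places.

Posterior odds ≈ 1.1243

Prior odds = 4/60 = 0.066667. In log-odds, ln(0.066667) = -2.7081.
Add log likelihood ratios: ln(4.0476) + ln(4.1667) = 2.8252.
Posterior log-odds = 0.11719, so posterior odds = exp(0.11719) = 1.1243.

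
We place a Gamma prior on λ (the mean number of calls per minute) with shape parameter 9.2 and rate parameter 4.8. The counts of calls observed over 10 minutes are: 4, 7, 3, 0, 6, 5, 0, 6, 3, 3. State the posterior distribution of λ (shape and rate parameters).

Posterior: Gamma(shape=46.2, rate=14.8)

The Poisson likelihood adds the total count to the shape and the number of exposure periods to the rate. Here ∑xᵢ = 37 and n = 10, so shape 9.2→46.2 and rate 4.8→14.8.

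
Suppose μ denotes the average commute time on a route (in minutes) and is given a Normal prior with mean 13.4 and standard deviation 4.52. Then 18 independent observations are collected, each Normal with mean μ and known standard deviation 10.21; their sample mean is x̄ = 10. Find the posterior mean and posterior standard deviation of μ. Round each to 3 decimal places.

Posterior mean ≈ 10.751; posterior SD ≈ 2.124

With known σ, the Normal prior is conjugate. Weight on the data is w = (n/σ²)/(n/σ² + 1/τ₀²) = 0.172672/(0.172672+0.0489467) = 0.77914.
Posterior mean = w·x̄ + (1−w)·μ₀ = 0.77914·10 + 0.22086·13.4 = 10.751. Posterior variance = 1/(0.172672+0.0489467) = 4.51226, so SD = 2.124.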